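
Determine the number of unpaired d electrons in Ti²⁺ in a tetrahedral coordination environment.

Ti is in group 4, so Ti²⁺ is d² (4 − 2 = 2).
Tetrahedral fields are weak (Δₜ ≈ 4/9 Δₒ), so electrons fill high-spin.
Configuration: e^2 t2^0, giving 2 unpaired electrons.

2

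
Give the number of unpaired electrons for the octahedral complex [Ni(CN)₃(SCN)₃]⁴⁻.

2

Ligand charges: 3×(-1) from CN⁻ and 3×(-1) from SCN⁻ sum to -6; with overall charge -4, Ni is +2.
Ni is in group 10, so Ni²⁺ is d⁸ (10 − 2 = 8).
Configuration: t2g^6 e_g^2, giving 2 unpaired electrons.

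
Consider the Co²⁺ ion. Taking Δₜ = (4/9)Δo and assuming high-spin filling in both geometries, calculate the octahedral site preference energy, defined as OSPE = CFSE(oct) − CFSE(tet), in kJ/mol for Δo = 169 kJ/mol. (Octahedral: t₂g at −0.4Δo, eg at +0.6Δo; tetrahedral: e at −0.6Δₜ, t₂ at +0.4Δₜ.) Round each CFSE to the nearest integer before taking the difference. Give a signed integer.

Co sits in group 9; removing 2 electrons leaves Co²⁺ with 9 − 2 = 7 d electrons.
Octahedral high-spin t₂g⁵ eg²: CFSE = -0.8 × 169 = -135 kJ/mol.
In a tetrahedral site the filling is e⁴ t₂³: CFSE(tet) = -1.2Δₜ = -1.2 × (4/9)(169) = -90 kJ/mol.
OSPE = -135 − (-90) = -45 kJ/mol.

-45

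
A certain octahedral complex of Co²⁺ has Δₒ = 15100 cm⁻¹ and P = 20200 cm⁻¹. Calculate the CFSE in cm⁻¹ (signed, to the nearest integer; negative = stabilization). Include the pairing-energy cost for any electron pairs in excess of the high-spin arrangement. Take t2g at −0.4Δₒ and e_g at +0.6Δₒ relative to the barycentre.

Co sits in group 9; removing 2 electrons leaves Co²⁺ with 9 − 2 = 7 d electrons.
Since Δₒ = 15100 cm⁻¹ < P = 20200 cm⁻¹, the complex adopts the high-spin configuration.
Configuration: t2g^5 e_g^2.
Orbital CFSE = -0.8Δₒ = -0.8 × 15100 = -12080 cm⁻¹.
High-spin has no excess pairs, so no pairing correction applies.

-12080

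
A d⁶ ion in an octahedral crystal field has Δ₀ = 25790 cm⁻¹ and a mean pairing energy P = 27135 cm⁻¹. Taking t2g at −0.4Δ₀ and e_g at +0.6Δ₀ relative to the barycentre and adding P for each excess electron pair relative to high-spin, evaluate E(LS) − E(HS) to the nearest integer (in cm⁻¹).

2690

High-spin: t2g^4 e_g^2, CFSE = -0.4Δ₀ = -10316 cm⁻¹.
For low-spin the configuration is t2g^6 e_g^0: orbital energy -2.4 × 25790 = -61896 cm⁻¹, and 2 additional pairs relative to high-spin add 54270 cm⁻¹, giving -7626 cm⁻¹.
The difference is -7626 − (-10316) = 2690 cm⁻¹, so high-spin lies lower.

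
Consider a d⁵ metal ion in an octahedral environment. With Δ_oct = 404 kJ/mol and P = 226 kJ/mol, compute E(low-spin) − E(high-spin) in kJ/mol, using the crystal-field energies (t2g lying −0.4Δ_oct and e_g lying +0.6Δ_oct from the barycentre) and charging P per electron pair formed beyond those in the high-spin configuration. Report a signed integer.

-356

High-spin d⁵ fills as t2g^3 e_g^2 with CFSE 3(−0.4) + 2(+0.6) = 0.0Δ_oct = 0 kJ/mol.
For low-spin the configuration is t2g^5 e_g^0: orbital energy -2.0 × 404 = -808 kJ/mol, and 2 additional pairs relative to high-spin add 452 kJ/mol, giving -356 kJ/mol.
The difference is -356 − (0) = -356 kJ/mol, so low-spin lies lower.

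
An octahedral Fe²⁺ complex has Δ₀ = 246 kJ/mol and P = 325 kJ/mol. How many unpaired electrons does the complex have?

4

Fe²⁺: group 8, so d-count = 8 − 2 = 6.
Since Δ₀ = 246 kJ/mol < P = 325 kJ/mol, the complex adopts the high-spin configuration.
That gives t₂g⁴ eg².
Unpaired electrons: 4.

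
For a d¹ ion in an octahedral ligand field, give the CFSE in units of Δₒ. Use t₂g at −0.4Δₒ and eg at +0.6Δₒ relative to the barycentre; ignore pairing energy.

-0.4 Δₒ

Configuration: t₂g¹ eg⁰.
CFSE = 1(-0.4Δₒ) + 0(0.6Δₒ) = -0.4Δₒ + 0.0Δₒ = -0.4Δₒ.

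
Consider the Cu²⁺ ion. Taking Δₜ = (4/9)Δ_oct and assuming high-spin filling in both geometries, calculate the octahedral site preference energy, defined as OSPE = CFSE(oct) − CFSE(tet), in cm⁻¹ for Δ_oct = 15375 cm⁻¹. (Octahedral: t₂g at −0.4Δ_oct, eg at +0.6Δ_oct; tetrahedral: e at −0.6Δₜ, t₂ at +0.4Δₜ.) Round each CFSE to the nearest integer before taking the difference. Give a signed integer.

-6492

Cu sits in group 11; removing 2 electrons leaves Cu²⁺ with 11 − 2 = 9 d electrons.
In an octahedral site d⁹ (HS) is t2g^6 e_g^3, giving CFSE(oct) = -0.6Δ_oct = -9225 cm⁻¹.
In a tetrahedral site the filling is e^4 t2^5: CFSE(tet) = -0.4Δₜ = -0.4 × (4/9)(15375) = -2733 cm⁻¹.
Subtracting, OSPE = -9225 − (-2733) = -6492 cm⁻¹.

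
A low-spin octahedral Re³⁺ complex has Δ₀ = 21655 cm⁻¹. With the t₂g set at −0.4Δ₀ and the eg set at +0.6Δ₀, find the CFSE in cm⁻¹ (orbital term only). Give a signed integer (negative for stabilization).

Re is in group 7, so Re³⁺ is d⁴ (7 − 3 = 4).
Electron filling gives t₂g⁴ eg⁰.
The orbital stabilization is -1.6Δ₀ = -1.6 × 21655 = -34648 cm⁻¹.

-34648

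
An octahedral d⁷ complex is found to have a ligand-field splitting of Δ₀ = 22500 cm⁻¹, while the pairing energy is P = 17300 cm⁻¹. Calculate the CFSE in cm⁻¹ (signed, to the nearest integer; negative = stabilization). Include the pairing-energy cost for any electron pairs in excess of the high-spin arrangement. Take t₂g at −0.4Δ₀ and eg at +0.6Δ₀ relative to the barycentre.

-23200

Since Δ₀ = 22500 cm⁻¹ > P = 17300 cm⁻¹, the complex adopts the low-spin configuration.
That gives t₂g⁶ eg¹.
Orbital CFSE = -1.8Δ₀ = -1.8 × 22500 = -40500 cm⁻¹.
Excess pairs vs high-spin: 3 − 2 = 1; pairing cost = +17300 cm⁻¹.
Net CFSE = -40500 + 17300 = -23200 cm⁻¹.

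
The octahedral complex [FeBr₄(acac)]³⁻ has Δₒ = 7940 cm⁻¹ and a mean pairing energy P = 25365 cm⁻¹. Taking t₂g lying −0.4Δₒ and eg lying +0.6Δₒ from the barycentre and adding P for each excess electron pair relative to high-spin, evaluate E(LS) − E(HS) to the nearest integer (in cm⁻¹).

Ligand charges: 4×(-1) from Br⁻ and 1×(-1) from acac⁻ sum to -5; with overall charge -3, Fe is +2.
Group 8 minus oxidation state +2 gives a d⁶ configuration for Fe²⁺.
High-spin: t₂g⁴ eg², CFSE = -0.4Δₒ = -3176 cm⁻¹.
Low-spin: t₂g⁶ eg⁰, orbital CFSE = -2.4Δₒ = -19056 cm⁻¹; plus 2 excess pairs × P = +50730 cm⁻¹; total 31674 cm⁻¹.
E(LS) − E(HS) = 31674 − (-3176) = 34850 cm⁻¹.

34850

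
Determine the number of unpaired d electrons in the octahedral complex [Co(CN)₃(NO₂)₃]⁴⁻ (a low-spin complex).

1

Ligand charges: 3×(-1) from CN⁻ and 3×(-1) from NO₂⁻ sum to -6; with overall charge -4, Co is +2.
Co²⁺: group 9, so d-count = 9 − 2 = 7.
Configuration: t₂g⁶ eg¹, giving 1 unpaired electron.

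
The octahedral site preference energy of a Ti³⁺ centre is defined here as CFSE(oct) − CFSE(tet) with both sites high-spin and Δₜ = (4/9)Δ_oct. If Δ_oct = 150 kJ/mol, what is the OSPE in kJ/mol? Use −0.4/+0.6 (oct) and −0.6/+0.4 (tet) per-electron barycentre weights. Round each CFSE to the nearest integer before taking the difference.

-20

Ti³⁺: group 4, so d-count = 4 − 3 = 1.
In an octahedral site d¹ (HS) is t₂g¹ eg⁰, giving CFSE(oct) = -0.4Δ_oct = -60 kJ/mol.
Tetrahedral: e¹ t₂⁰, CFSE = 1(−0.6) + 0(+0.4) = -0.6Δₜ = -0.6 × (4/9) × 150 = -40 kJ/mol.
OSPE = CFSE(oct) − CFSE(tet) = -60 − (-40) = -20 kJ/mol.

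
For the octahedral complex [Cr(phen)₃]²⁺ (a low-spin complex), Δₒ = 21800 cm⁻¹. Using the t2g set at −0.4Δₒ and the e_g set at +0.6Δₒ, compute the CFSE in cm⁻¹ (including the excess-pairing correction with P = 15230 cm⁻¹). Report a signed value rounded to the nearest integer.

phen is neutral, so the +2 overall charge sits on Cr: oxidation state +2.
Group 6 minus oxidation state +2 gives a d⁴ configuration for Cr²⁺.
Configuration: t2g^4 e_g^0.
Orbital CFSE = 4(-0.4) + 0(0.6) = -1.6Δₒ = -1.6 × 21800 = -34880 cm⁻¹.
Relative to high-spin t2g^3 e_g^1 (0 paired), the low-spin configuration has 1 additional pair, contributing +1 × 15230 = +15230 cm⁻¹.
Overall CFSE = -34880 + 15230 = -19650 cm⁻¹.

-19650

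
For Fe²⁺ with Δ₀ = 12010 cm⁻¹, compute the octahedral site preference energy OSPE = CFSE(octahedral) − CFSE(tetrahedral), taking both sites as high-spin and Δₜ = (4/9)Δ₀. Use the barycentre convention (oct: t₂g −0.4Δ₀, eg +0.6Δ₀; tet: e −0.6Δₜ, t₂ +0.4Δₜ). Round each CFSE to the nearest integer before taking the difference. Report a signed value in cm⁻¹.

-1601

Group 8 minus oxidation state +2 gives a d⁶ configuration for Fe²⁺.
Octahedral high-spin t₂g⁴ eg²: CFSE = -0.4 × 12010 = -4804 cm⁻¹.
Tetrahedral: e³ t₂³, CFSE = 3(−0.6) + 3(+0.4) = -0.6Δₜ = -0.6 × (4/9) × 12010 = -3203 cm⁻¹.
OSPE = -4804 − (-3203) = -1601 cm⁻¹.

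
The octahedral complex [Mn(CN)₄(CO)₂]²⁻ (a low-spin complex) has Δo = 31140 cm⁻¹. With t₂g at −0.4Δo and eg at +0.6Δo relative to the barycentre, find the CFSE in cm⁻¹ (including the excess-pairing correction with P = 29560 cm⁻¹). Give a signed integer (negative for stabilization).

Ligand charges: 4×(-1) from CN⁻ and 2×(+0) from CO sum to -4; with overall charge -2, Mn is +2.
Mn²⁺: group 7, so d-count = 7 − 2 = 5.
Electron filling gives t₂g⁵ eg⁰.
CFSE(orbital) = 5×(-0.4Δo) + 0×(0.6Δo) = -2.0Δo; with Δo = 31140 cm⁻¹ that is -62280 cm⁻¹.
Pairing penalty: 2 pairs vs 0 in the high-spin reference → 2 extra × P = 59120 cm⁻¹.
Combining: -62280 + 59120 = -3160 cm⁻¹.

-3160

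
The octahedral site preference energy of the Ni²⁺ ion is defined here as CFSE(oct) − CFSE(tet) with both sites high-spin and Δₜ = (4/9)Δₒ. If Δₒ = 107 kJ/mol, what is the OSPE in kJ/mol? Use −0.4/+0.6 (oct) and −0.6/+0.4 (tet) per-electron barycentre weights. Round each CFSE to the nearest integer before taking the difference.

Group 10 minus oxidation state +2 gives a d⁸ configuration for Ni²⁺.
In an octahedral site d⁸ (HS) is t₂g⁶ eg², giving CFSE(oct) = -1.2Δₒ = -128 kJ/mol.
Tetrahedral e⁴ t₂⁴ gives -0.8Δₜ = -0.8 × (4/9) × 107 = -38 kJ/mol.
OSPE = -128 − (-38) = -90 kJ/mol.

-90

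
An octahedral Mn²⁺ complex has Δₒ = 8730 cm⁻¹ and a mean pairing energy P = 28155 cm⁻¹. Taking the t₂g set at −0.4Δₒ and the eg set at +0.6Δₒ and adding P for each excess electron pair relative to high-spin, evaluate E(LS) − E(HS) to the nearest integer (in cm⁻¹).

Mn is in group 7, so Mn²⁺ is d⁵ (7 − 2 = 5).
In the high-spin limit (t₂g³ eg²) the orbital term is 0.0Δₒ = 0 cm⁻¹, with no excess pairing.
Low-spin t₂g⁵ eg⁰ gives -2.0Δₒ = -17460 cm⁻¹, but forming 2 extra pairs costs 2P = 56310 cm⁻¹, so E(LS) = -17460 + 56310 = 38850 cm⁻¹.
The difference is 38850 − (0) = 38850 cm⁻¹, so high-spin lies lower.

38850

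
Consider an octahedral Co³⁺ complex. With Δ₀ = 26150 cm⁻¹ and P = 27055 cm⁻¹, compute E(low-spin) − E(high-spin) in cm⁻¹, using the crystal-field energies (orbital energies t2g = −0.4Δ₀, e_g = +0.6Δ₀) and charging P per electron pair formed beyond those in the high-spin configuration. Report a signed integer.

1810

Co sits in group 9; removing 3 electrons leaves Co³⁺ with 9 − 3 = 6 d electrons.
In the high-spin limit (t2g^4 e_g^2) the orbital term is -0.4Δ₀ = -10460 cm⁻¹, with no excess pairing.
For low-spin the configuration is t2g^6 e_g^0: orbital energy -2.4 × 26150 = -62760 cm⁻¹, and 2 additional pairs relative to high-spin add 54110 cm⁻¹, giving -8650 cm⁻¹.
E(LS) − E(HS) = -8650 − (-10460) = 1810 cm⁻¹.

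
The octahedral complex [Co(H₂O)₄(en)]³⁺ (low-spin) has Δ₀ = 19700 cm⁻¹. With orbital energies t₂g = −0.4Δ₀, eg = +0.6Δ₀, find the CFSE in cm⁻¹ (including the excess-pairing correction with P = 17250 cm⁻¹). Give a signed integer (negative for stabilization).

Ligand charges: 4×(+0) from H₂O and 1×(+0) from en sum to +0; with overall charge +3, Co is +3.
Group 9 minus oxidation state +3 gives a d⁶ configuration for Co³⁺.
The d⁶ electrons fill as t₂g⁶ eg⁰.
CFSE(orbital) = 6×(-0.4Δ₀) + 0×(0.6Δ₀) = -2.4Δ₀; with Δ₀ = 19700 cm⁻¹ that is -47280 cm⁻¹.
Pairing penalty: 3 pairs vs 1 in the high-spin reference → 2 extra × P = 34500 cm⁻¹.
Combining: -47280 + 34500 = -12780 cm⁻¹.

-12780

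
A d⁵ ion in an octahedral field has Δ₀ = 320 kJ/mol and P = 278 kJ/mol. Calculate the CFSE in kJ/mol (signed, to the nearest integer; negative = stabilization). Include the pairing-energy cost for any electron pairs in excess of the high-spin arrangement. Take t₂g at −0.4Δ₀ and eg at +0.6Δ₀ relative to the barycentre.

-84

Δ₀ > P, so pairing is preferred: the ground state is low-spin.
Filling d⁵ accordingly: t₂g⁵ eg⁰.
Orbital CFSE = -2.0Δ₀ = -2.0 × 320 = -640 kJ/mol.
Excess pairs vs high-spin: 2 − 0 = 2; pairing cost = +556 kJ/mol.
Net CFSE = -640 + 556 = -84 kJ/mol.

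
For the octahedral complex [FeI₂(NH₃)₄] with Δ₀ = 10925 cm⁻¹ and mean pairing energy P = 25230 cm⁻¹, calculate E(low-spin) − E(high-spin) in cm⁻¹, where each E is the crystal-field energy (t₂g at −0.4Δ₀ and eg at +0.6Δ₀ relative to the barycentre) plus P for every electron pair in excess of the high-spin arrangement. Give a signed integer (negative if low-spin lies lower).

28610

Ligand charges: 2×(-1) from I⁻ and 4×(+0) from NH₃ sum to -2; with overall charge +0, Fe is +2.
Fe is in group 8, so Fe²⁺ is d⁶ (8 − 2 = 6).
High-spin d⁶ fills as t₂g⁴ eg² with CFSE 4(−0.4) + 2(+0.6) = -0.4Δ₀ = -4370 cm⁻¹.
Low-spin: t₂g⁶ eg⁰, orbital CFSE = -2.4Δ₀ = -26220 cm⁻¹; plus 2 excess pairs × P = +50460 cm⁻¹; total 24240 cm⁻¹.
The difference is 24240 − (-4370) = 28610 cm⁻¹, so high-spin lies lower.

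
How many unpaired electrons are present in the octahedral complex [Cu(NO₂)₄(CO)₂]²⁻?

1

Ligand charges: 4×(-1) from NO₂⁻ and 2×(+0) from CO sum to -4; with overall charge -2, Cu is +2.
Cu sits in group 11; removing 2 electrons leaves Cu²⁺ with 11 − 2 = 9 d electrons.
Configuration: t2g^6 e_g^3, giving 1 unpaired electron.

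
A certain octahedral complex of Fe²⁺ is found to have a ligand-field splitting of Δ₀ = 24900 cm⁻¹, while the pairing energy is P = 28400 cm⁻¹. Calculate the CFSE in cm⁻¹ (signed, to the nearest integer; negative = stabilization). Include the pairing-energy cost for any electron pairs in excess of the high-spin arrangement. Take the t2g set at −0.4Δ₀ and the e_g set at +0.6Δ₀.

Fe sits in group 8; removing 2 electrons leaves Fe²⁺ with 8 − 2 = 6 d electrons.
Since Δ₀ = 24900 cm⁻¹ < P = 28400 cm⁻¹, the complex adopts the high-spin configuration.
That gives t2g^4 e_g^2.
Orbital CFSE = -0.4Δ₀ = -0.4 × 24900 = -9960 cm⁻¹.
High-spin has no excess pairs, so no pairing correction applies.

-9960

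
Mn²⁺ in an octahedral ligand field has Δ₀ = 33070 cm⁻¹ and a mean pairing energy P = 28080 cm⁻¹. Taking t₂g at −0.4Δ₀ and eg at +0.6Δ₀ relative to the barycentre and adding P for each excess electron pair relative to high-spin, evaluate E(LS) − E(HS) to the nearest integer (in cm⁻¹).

-9980

Mn²⁺: group 7, so d-count = 7 − 2 = 5.
High-spin: t₂g³ eg², CFSE = 0.0Δ₀ = 0 cm⁻¹.
For low-spin the configuration is t₂g⁵ eg⁰: orbital energy -2.0 × 33070 = -66140 cm⁻¹, and 2 additional pairs relative to high-spin add 56160 cm⁻¹, giving -9980 cm⁻¹.
E(LS) − E(HS) = -9980 − (0) = -9980 cm⁻¹.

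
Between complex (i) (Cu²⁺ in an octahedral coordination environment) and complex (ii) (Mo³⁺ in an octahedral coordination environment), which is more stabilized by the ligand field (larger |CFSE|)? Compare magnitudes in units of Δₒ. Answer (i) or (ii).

(i): Cu is in group 11, so Cu²⁺ is d⁹ (11 − 2 = 9); t2g^6 e_g^3, CFSE = -0.6Δₒ.
(ii): Mo³⁺: group 6, so d-count = 6 − 3 = 3; t2g^3 e_g^0, CFSE = -1.2Δₒ.
So (ii) has the larger |CFSE|.

(ii)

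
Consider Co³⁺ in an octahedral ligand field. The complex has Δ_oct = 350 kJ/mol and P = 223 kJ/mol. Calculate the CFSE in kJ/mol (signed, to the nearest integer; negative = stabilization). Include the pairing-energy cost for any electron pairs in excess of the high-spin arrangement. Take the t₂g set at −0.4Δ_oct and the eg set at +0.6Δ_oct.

Co is in group 9, so Co³⁺ is d⁶ (9 − 3 = 6).
Δ_oct > P, so pairing is preferred: the ground state is low-spin.
Filling d⁶ accordingly: t₂g⁶ eg⁰.
Orbital CFSE = -2.4Δ_oct = -2.4 × 350 = -840 kJ/mol.
Excess pairs vs high-spin: 3 − 1 = 2; pairing cost = +446 kJ/mol.
Net CFSE = -840 + 446 = -394 kJ/mol.

-394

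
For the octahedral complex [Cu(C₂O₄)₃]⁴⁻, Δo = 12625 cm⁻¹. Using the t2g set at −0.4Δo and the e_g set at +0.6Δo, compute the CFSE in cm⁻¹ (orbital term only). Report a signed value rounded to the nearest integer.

-7575

Each C₂O₄²⁻ contributes -2; 3 × (-2) = -6. With overall charge -4, Cu is in the +2 oxidation state.
Group 11 minus oxidation state +2 gives a d⁹ configuration for Cu²⁺.
The d⁹ electrons fill as t2g^6 e_g^3.
CFSE(orbital) = 6×(-0.4Δo) + 3×(0.6Δo) = -0.6Δo; with Δo = 12625 cm⁻¹ that is -7575 cm⁻¹.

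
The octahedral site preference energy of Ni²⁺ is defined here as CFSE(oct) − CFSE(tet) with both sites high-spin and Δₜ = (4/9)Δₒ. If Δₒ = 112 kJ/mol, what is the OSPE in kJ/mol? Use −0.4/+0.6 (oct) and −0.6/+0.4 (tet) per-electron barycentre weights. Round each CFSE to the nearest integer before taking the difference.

Ni²⁺: group 10, so d-count = 10 − 2 = 8.
Octahedral (high-spin): t₂g⁶ eg², CFSE = 6(−0.4) + 2(+0.6) = -1.2Δₒ = -1.2 × 112 = -134 kJ/mol.
In a tetrahedral site the filling is e⁴ t₂⁴: CFSE(tet) = -0.8Δₜ = -0.8 × (4/9)(112) = -40 kJ/mol.
OSPE = -134 − (-40) = -94 kJ/mol.

-94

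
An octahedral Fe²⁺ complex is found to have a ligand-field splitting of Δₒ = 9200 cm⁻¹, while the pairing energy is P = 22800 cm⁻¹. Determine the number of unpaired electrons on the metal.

4

Fe sits in group 8; removing 2 electrons leaves Fe²⁺ with 8 − 2 = 6 d electrons.
With Δₒ < P the complex is high-spin.
Configuration: t2g^4 e_g^2.
Unpaired electrons: 4.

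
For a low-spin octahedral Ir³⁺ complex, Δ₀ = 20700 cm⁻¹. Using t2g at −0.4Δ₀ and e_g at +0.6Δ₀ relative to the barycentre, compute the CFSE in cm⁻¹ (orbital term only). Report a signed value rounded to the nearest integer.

Ir³⁺: group 9, so d-count = 9 − 3 = 6.
Electron filling gives t2g^6 e_g^0.
CFSE(orbital) = 6×(-0.4Δ₀) + 0×(0.6Δ₀) = -2.4Δ₀; with Δ₀ = 20700 cm⁻¹ that is -49680 cm⁻¹.

-49680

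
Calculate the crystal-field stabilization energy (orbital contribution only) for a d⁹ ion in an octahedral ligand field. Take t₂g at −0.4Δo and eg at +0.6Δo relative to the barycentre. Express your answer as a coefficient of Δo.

-0.6 Δo

Configuration: t₂g⁶ eg³.
CFSE = 6(-0.4Δo) + 3(0.6Δo) = -2.4Δo + 1.8Δo = -0.6Δo.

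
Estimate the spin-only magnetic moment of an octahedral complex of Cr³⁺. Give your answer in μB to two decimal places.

3.87 μB

Group 6 minus oxidation state +3 gives a d³ configuration for Cr³⁺.
For octahedral d³ the high- and low-spin configurations coincide.
Configuration: t₂g³ eg⁰ → 3 unpaired electrons.
μ(spin-only) = √[3(3+2)] = √15 ≈ 3.87 μB.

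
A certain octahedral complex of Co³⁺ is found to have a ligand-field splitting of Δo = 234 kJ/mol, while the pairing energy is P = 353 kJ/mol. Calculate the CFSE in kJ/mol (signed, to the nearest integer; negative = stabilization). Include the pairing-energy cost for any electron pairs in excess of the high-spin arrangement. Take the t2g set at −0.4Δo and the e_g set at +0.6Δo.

-94

Co³⁺: group 9, so d-count = 9 − 3 = 6.
With Δo < P the complex is high-spin.
That gives t2g^4 e_g^2.
Orbital CFSE = -0.4Δo = -0.4 × 234 = -94 kJ/mol.
High-spin has no excess pairs, so no pairing correction applies.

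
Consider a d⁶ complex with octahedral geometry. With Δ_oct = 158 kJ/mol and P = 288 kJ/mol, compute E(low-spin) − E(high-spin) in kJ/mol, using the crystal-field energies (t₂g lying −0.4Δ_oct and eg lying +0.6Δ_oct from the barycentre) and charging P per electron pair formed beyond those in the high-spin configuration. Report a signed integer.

In the high-spin limit (t₂g⁴ eg²) the orbital term is -0.4Δ_oct = -63 kJ/mol, with no excess pairing.
Low-spin: t₂g⁶ eg⁰, orbital CFSE = -2.4Δ_oct = -379 kJ/mol; plus 2 excess pairs × P = +576 kJ/mol; total 197 kJ/mol.
E(LS) − E(HS) = 197 − (-63) = 260 kJ/mol.

260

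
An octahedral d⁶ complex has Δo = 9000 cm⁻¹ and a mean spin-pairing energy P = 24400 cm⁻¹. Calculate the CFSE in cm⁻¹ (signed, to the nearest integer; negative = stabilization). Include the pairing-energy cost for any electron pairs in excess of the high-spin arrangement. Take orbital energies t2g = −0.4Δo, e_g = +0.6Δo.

-3600

With Δo < P the complex is high-spin.
Filling d⁶ accordingly: t2g^4 e_g^2.
Orbital CFSE = -0.4Δo = -0.4 × 9000 = -3600 cm⁻¹.
High-spin has no excess pairs, so no pairing correction applies.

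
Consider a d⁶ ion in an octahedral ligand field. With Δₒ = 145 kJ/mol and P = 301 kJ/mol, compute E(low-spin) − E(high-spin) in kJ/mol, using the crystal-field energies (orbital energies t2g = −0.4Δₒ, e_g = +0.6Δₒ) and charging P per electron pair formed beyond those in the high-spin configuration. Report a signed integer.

High-spin: t2g^4 e_g^2, CFSE = -0.4Δₒ = -58 kJ/mol.
Low-spin t2g^6 e_g^0 gives -2.4Δₒ = -348 kJ/mol, but forming 2 extra pairs costs 2P = 602 kJ/mol, so E(LS) = -348 + 602 = 254 kJ/mol.
The difference is 254 − (-58) = 312 kJ/mol, so high-spin lies lower.

312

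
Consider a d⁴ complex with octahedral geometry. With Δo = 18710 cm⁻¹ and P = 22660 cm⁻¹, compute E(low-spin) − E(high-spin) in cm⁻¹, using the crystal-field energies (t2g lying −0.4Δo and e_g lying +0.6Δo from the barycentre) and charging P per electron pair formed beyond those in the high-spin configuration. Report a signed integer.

3950

High-spin d⁴ fills as t2g^3 e_g^1 with CFSE 3(−0.4) + 1(+0.6) = -0.6Δo = -11226 cm⁻¹.
For low-spin the configuration is t2g^4 e_g^0: orbital energy -1.6 × 18710 = -29936 cm⁻¹, and 1 additional pair relative to high-spin adds 22660 cm⁻¹, giving -7276 cm⁻¹.
The difference is -7276 − (-11226) = 3950 cm⁻¹, so high-spin lies lower.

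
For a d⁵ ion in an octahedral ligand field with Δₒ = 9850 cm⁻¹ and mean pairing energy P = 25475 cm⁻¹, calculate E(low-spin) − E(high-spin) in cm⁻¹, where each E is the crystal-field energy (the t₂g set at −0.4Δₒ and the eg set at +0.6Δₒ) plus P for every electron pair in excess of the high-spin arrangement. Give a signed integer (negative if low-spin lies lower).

31250

High-spin: t₂g³ eg², CFSE = 0.0Δₒ = 0 cm⁻¹.
Low-spin: t₂g⁵ eg⁰, orbital CFSE = -2.0Δₒ = -19700 cm⁻¹; plus 2 excess pairs × P = +50950 cm⁻¹; total 31250 cm⁻¹.
The difference is 31250 − (0) = 31250 cm⁻¹, so high-spin lies lower.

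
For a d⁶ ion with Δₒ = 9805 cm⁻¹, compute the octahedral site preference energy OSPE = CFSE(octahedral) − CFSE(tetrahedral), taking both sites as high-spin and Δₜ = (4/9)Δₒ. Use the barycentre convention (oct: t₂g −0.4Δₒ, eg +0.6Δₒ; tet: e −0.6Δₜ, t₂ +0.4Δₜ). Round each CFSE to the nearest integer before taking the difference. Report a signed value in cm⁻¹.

-1307

Octahedral high-spin t2g^4 e_g^2: CFSE = -0.4 × 9805 = -3922 cm⁻¹.
Tetrahedral e^3 t2^3 gives -0.6Δₜ = -0.6 × (4/9) × 9805 = -2615 cm⁻¹.
OSPE = CFSE(oct) − CFSE(tet) = -3922 − (-2615) = -1307 cm⁻¹.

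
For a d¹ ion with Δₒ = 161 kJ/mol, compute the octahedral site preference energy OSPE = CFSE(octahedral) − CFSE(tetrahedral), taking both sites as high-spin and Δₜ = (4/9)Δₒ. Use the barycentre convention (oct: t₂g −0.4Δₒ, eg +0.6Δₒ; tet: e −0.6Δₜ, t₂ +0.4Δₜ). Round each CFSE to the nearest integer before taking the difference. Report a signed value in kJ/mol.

In an octahedral site d¹ (HS) is t2g^1 e_g^0, giving CFSE(oct) = -0.4Δₒ = -64 kJ/mol.
Tetrahedral: e^1 t2^0, CFSE = 1(−0.6) + 0(+0.4) = -0.6Δₜ = -0.6 × (4/9) × 161 = -43 kJ/mol.
OSPE = -64 − (-43) = -21 kJ/mol.

-21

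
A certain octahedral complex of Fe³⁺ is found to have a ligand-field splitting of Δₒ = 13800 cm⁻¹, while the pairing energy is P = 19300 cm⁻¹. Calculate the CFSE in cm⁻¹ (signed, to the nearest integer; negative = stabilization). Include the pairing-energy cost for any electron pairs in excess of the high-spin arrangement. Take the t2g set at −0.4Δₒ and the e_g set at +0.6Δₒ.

Fe is in group 8, so Fe³⁺ is d⁵ (8 − 3 = 5).
Δₒ < P, so pairing is avoided: the ground state is high-spin.
Filling d⁵ accordingly: t2g^3 e_g^2.
Orbital CFSE = 0.0Δₒ = 0.0 × 13800 = 0 cm⁻¹.
High-spin has no excess pairs, so no pairing correction applies.

0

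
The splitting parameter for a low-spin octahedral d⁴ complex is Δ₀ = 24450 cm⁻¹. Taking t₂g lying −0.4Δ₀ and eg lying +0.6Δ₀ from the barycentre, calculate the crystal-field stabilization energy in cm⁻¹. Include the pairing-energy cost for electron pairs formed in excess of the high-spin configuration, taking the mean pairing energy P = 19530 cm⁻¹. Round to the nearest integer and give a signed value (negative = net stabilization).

-19590

The d⁴ electrons fill as t₂g⁴ eg⁰.
CFSE(orbital) = 4×(-0.4Δ₀) + 0×(0.6Δ₀) = -1.6Δ₀; with Δ₀ = 24450 cm⁻¹ that is -39120 cm⁻¹.
High-spin d⁴ would be t₂g³ eg¹ with 0 pairs; low-spin has 1, so 1 excess pair costs +1P = +19530 cm⁻¹.
Combining: -39120 + 19530 = -19590 cm⁻¹.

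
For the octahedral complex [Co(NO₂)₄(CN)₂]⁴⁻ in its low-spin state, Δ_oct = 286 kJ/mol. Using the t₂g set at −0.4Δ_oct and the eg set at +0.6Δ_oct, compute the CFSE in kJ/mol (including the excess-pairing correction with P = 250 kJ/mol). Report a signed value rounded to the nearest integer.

Ligand charges: 4×(-1) from NO₂⁻ and 2×(-1) from CN⁻ sum to -6; with overall charge -4, Co is +2.
Co is in group 9, so Co²⁺ is d⁷ (9 − 2 = 7).
Configuration: t₂g⁶ eg¹.
CFSE(orbital) = 6×(-0.4Δ_oct) + 1×(0.6Δ_oct) = -1.8Δ_oct; with Δ_oct = 286 kJ/mol that is -515 kJ/mol.
Pairing penalty: 3 pairs vs 2 in the high-spin reference → 1 extra × P = 250 kJ/mol.
Overall CFSE = -515 + 250 = -265 kJ/mol.

-265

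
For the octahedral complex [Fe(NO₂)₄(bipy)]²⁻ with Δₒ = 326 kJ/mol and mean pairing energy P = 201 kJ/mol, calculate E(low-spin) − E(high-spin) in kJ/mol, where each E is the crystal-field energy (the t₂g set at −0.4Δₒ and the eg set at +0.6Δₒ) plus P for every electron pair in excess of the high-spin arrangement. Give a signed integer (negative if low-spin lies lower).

-250

Ligand charges: 4×(-1) from NO₂⁻ and 1×(+0) from bipy sum to -4; with overall charge -2, Fe is +2.
Group 8 minus oxidation state +2 gives a d⁶ configuration for Fe²⁺.
High-spin: t₂g⁴ eg², CFSE = -0.4Δₒ = -130 kJ/mol.
For low-spin the configuration is t₂g⁶ eg⁰: orbital energy -2.4 × 326 = -782 kJ/mol, and 2 additional pairs relative to high-spin add 402 kJ/mol, giving -380 kJ/mol.
The difference is -380 − (-130) = -250 kJ/mol, so low-spin lies lower.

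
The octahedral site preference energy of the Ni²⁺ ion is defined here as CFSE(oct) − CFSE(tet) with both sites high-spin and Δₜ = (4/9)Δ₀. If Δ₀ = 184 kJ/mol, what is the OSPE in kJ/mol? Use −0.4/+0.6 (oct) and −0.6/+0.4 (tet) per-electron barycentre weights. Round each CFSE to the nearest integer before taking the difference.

-156

Ni²⁺: group 10, so d-count = 10 − 2 = 8.
In an octahedral site d⁸ (HS) is t₂g⁶ eg², giving CFSE(oct) = -1.2Δ₀ = -221 kJ/mol.
Tetrahedral: e⁴ t₂⁴, CFSE = 4(−0.6) + 4(+0.4) = -0.8Δₜ = -0.8 × (4/9) × 184 = -65 kJ/mol.
OSPE = -221 − (-65) = -156 kJ/mol.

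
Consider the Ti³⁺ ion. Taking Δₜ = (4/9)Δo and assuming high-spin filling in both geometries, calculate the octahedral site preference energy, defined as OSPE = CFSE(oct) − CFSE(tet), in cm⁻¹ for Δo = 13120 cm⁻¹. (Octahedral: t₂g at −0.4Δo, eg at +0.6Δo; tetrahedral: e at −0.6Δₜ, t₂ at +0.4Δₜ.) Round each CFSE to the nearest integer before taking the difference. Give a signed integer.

Ti sits in group 4; removing 3 electrons leaves Ti³⁺ with 4 − 3 = 1 d electrons.
In an octahedral site d¹ (HS) is t₂g¹ eg⁰, giving CFSE(oct) = -0.4Δo = -5248 cm⁻¹.
Tetrahedral: e¹ t₂⁰, CFSE = 1(−0.6) + 0(+0.4) = -0.6Δₜ = -0.6 × (4/9) × 13120 = -3499 cm⁻¹.
OSPE = -5248 − (-3499) = -1749 cm⁻¹.

-1749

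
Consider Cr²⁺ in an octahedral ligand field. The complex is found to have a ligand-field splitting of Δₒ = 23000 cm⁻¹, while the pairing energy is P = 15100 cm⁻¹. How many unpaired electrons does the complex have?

2

Cr²⁺: group 6, so d-count = 6 − 2 = 4.
Since Δₒ = 23000 cm⁻¹ > P = 15100 cm⁻¹, the complex adopts the low-spin configuration.
Filling d⁴ accordingly: t₂g⁴ eg⁰.
Unpaired electrons: 2.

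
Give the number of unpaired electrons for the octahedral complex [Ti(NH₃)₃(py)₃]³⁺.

1

Ligand charges: 3×(+0) from NH₃ and 3×(+0) from py sum to +0; with overall charge +3, Ti is +3.
Ti³⁺: group 4, so d-count = 4 − 3 = 1.
Configuration: t₂g¹ eg⁰, giving 1 unpaired electron.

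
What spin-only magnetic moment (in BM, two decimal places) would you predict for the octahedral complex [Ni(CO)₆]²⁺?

CO is neutral, so the +2 overall charge sits on Ni: oxidation state +2.
Ni²⁺: group 10, so d-count = 10 − 2 = 8.
Configuration: t2g^6 e_g^2 → 2 unpaired electrons.
μ(spin-only) = √[2(2+2)] = √8 ≈ 2.83 BM.

2.83 BM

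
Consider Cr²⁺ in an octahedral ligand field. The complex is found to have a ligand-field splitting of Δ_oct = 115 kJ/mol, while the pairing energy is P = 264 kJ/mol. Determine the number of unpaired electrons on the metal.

Cr is in group 6, so Cr²⁺ is d⁴ (6 − 2 = 4).
With Δ_oct < P the complex is high-spin.
That gives t₂g³ eg¹.
Unpaired electrons: 4.

4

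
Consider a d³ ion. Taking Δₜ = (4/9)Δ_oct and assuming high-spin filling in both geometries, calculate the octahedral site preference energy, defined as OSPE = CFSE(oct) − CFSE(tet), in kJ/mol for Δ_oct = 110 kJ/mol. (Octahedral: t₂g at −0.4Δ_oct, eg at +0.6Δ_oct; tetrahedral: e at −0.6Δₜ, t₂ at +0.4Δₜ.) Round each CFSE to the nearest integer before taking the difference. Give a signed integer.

-93

Octahedral (high-spin): t2g^3 e_g^0, CFSE = 3(−0.4) + 0(+0.6) = -1.2Δ_oct = -1.2 × 110 = -132 kJ/mol.
Tetrahedral e^2 t2^1 gives -0.8Δₜ = -0.8 × (4/9) × 110 = -39 kJ/mol.
OSPE = CFSE(oct) − CFSE(tet) = -132 − (-39) = -93 kJ/mol.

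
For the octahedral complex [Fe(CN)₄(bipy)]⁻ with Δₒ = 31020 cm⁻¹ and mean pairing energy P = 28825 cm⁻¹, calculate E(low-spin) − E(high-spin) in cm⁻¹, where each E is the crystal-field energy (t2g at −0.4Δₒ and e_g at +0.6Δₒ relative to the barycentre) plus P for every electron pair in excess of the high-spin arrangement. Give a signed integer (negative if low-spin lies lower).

Ligand charges: 4×(-1) from CN⁻ and 1×(+0) from bipy sum to -4; with overall charge -1, Fe is +3.
Fe³⁺: group 8, so d-count = 8 − 3 = 5.
High-spin: t2g^3 e_g^2, CFSE = 0.0Δₒ = 0 cm⁻¹.
For low-spin the configuration is t2g^5 e_g^0: orbital energy -2.0 × 31020 = -62040 cm⁻¹, and 2 additional pairs relative to high-spin add 57650 cm⁻¹, giving -4390 cm⁻¹.
The difference is -4390 − (0) = -4390 cm⁻¹, so low-spin lies lower.

-4390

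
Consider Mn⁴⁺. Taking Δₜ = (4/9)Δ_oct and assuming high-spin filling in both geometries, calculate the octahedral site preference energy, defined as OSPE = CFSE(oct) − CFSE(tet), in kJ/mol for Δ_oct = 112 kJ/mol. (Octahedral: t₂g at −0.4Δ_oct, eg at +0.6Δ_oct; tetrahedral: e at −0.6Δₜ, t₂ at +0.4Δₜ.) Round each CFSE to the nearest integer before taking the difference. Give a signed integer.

Group 7 minus oxidation state +4 gives a d³ configuration for Mn⁴⁺.
Octahedral (high-spin): t₂g³ eg⁰, CFSE = 3(−0.4) + 0(+0.6) = -1.2Δ_oct = -1.2 × 112 = -134 kJ/mol.
In a tetrahedral site the filling is e² t₂¹: CFSE(tet) = -0.8Δₜ = -0.8 × (4/9)(112) = -40 kJ/mol.
Subtracting, OSPE = -134 − (-40) = -94 kJ/mol.

-94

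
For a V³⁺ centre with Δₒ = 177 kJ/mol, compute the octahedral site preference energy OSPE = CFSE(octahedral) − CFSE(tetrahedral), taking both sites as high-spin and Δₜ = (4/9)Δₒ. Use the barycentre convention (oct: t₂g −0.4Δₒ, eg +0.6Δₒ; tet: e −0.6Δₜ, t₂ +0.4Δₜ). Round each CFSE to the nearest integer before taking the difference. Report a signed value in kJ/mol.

V³⁺: group 5, so d-count = 5 − 3 = 2.
Octahedral high-spin t₂g² eg⁰: CFSE = -0.8 × 177 = -142 kJ/mol.
Tetrahedral: e² t₂⁰, CFSE = 2(−0.6) + 0(+0.4) = -1.2Δₜ = -1.2 × (4/9) × 177 = -94 kJ/mol.
Subtracting, OSPE = -142 − (-94) = -48 kJ/mol.

-48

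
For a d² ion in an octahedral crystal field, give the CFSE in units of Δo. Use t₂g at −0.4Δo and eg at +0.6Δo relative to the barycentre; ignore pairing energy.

Configuration: t₂g² eg⁰.
CFSE = 2(-0.4Δo) + 0(0.6Δo) = -0.8Δo + 0.0Δo = -0.8Δo.

-0.8 Δo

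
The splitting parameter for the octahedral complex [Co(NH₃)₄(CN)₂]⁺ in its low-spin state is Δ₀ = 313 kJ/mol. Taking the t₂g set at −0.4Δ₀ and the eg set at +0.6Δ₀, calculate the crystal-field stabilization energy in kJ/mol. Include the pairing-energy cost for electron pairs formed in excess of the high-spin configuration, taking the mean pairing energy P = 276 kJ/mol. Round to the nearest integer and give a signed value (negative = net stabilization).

-199

Ligand charges: 4×(+0) from NH₃ and 2×(-1) from CN⁻ sum to -2; with overall charge +1, Co is +3.
Co is in group 9, so Co³⁺ is d⁶ (9 − 3 = 6).
Configuration: t₂g⁶ eg⁰.
Orbital CFSE = 6(-0.4) + 0(0.6) = -2.4Δ₀ = -2.4 × 313 = -751 kJ/mol.
Pairing penalty: 3 pairs vs 1 in the high-spin reference → 2 extra × P = 552 kJ/mol.
Overall CFSE = -751 + 552 = -199 kJ/mol.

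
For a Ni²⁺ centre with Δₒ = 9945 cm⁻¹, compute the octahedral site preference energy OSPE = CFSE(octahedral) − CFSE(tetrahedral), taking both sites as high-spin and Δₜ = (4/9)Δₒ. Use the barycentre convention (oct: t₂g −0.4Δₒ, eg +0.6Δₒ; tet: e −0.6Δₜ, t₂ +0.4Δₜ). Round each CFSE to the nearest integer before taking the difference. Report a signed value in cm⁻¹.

Ni sits in group 10; removing 2 electrons leaves Ni²⁺ with 10 − 2 = 8 d electrons.
Octahedral (high-spin): t₂g⁶ eg², CFSE = 6(−0.4) + 2(+0.6) = -1.2Δₒ = -1.2 × 9945 = -11934 cm⁻¹.
In a tetrahedral site the filling is e⁴ t₂⁴: CFSE(tet) = -0.8Δₜ = -0.8 × (4/9)(9945) = -3536 cm⁻¹.
Subtracting, OSPE = -11934 − (-3536) = -8398 cm⁻¹.

-8398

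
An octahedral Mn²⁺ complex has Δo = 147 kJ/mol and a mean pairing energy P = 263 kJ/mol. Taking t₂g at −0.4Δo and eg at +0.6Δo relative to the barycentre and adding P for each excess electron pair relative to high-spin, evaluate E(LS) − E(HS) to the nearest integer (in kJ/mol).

Mn is in group 7, so Mn²⁺ is d⁵ (7 − 2 = 5).
High-spin: t₂g³ eg², CFSE = 0.0Δo = 0 kJ/mol.
For low-spin the configuration is t₂g⁵ eg⁰: orbital energy -2.0 × 147 = -294 kJ/mol, and 2 additional pairs relative to high-spin add 526 kJ/mol, giving 232 kJ/mol.
The difference is 232 − (0) = 232 kJ/mol, so high-spin lies lower.

232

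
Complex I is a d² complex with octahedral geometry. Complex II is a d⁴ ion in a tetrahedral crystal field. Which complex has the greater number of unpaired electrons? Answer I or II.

I: t2g^2 e_g^0 → 2 unpaired.
II: Tetrahedral splitting is small, so the complex is high-spin; e² t₂² → 4 unpaired.
So II has more unpaired electrons.

II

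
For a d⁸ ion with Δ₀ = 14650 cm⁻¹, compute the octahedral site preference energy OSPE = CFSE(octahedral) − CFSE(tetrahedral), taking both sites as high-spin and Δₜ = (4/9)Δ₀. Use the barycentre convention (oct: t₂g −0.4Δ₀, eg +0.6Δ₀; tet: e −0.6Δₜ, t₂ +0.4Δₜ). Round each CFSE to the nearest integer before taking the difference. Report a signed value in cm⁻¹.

-12371

In an octahedral site d⁸ (HS) is t₂g⁶ eg², giving CFSE(oct) = -1.2Δ₀ = -17580 cm⁻¹.
Tetrahedral: e⁴ t₂⁴, CFSE = 4(−0.6) + 4(+0.4) = -0.8Δₜ = -0.8 × (4/9) × 14650 = -5209 cm⁻¹.
OSPE = CFSE(oct) − CFSE(tet) = -17580 − (-5209) = -12371 cm⁻¹.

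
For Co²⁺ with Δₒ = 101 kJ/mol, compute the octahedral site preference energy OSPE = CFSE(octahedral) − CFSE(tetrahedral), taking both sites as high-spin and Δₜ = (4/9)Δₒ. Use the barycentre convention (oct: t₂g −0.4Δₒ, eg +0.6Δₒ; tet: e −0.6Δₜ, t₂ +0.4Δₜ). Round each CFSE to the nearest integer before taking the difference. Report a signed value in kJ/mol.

-27

Co sits in group 9; removing 2 electrons leaves Co²⁺ with 9 − 2 = 7 d electrons.
Octahedral (high-spin): t₂g⁵ eg², CFSE = 5(−0.4) + 2(+0.6) = -0.8Δₒ = -0.8 × 101 = -81 kJ/mol.
Tetrahedral: e⁴ t₂³, CFSE = 4(−0.6) + 3(+0.4) = -1.2Δₜ = -1.2 × (4/9) × 101 = -54 kJ/mol.
OSPE = CFSE(oct) − CFSE(tet) = -81 − (-54) = -27 kJ/mol.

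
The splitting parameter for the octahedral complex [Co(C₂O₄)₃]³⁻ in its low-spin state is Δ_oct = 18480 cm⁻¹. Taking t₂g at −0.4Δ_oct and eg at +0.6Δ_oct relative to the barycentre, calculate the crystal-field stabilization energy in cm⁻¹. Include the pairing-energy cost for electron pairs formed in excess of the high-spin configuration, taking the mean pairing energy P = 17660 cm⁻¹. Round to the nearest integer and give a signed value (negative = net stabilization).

-9032

Each C₂O₄²⁻ contributes -2; 3 × (-2) = -6. With overall charge -3, Co is in the +3 oxidation state.
Co sits in group 9; removing 3 electrons leaves Co³⁺ with 9 − 3 = 6 d electrons.
The d⁶ electrons fill as t₂g⁶ eg⁰.
CFSE(orbital) = 6×(-0.4Δ_oct) + 0×(0.6Δ_oct) = -2.4Δ_oct; with Δ_oct = 18480 cm⁻¹ that is -44352 cm⁻¹.
Relative to high-spin t₂g⁴ eg² (1 paired), the low-spin configuration has 2 additional pairs, contributing +2 × 17660 = +35320 cm⁻¹.
Overall CFSE = -44352 + 35320 = -9032 cm⁻¹.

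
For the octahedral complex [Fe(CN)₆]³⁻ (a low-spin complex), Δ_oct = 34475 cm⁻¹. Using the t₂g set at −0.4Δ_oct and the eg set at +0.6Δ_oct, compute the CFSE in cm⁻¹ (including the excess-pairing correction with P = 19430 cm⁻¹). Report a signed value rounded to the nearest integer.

Each CN⁻ contributes -1; 6 × (-1) = -6. With overall charge -3, Fe is in the +3 oxidation state.
Fe is in group 8, so Fe³⁺ is d⁵ (8 − 3 = 5).
The d⁵ electrons fill as t₂g⁵ eg⁰.
The orbital stabilization is -2.0Δ_oct = -2.0 × 34475 = -68950 cm⁻¹.
Relative to high-spin t₂g³ eg² (0 paired), the low-spin configuration has 2 additional pairs, contributing +2 × 19430 = +38860 cm⁻¹.
Overall CFSE = -68950 + 38860 = -30090 cm⁻¹.

-30090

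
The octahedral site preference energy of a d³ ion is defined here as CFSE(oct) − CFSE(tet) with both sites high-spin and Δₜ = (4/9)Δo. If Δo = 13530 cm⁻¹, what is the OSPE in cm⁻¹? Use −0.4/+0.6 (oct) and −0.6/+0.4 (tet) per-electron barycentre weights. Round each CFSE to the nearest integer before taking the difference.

-11425

In an octahedral site d³ (HS) is t2g^3 e_g^0, giving CFSE(oct) = -1.2Δo = -16236 cm⁻¹.
Tetrahedral: e^2 t2^1, CFSE = 2(−0.6) + 1(+0.4) = -0.8Δₜ = -0.8 × (4/9) × 13530 = -4811 cm⁻¹.
OSPE = -16236 − (-4811) = -11425 cm⁻¹.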